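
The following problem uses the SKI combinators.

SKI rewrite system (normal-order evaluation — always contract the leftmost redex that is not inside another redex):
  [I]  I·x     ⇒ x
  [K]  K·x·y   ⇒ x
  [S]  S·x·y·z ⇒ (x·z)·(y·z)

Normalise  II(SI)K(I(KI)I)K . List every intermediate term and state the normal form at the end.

Answer: normal form = I  (in 10 steps)

Derivation:
  start: II(SI)K(I(KI)I)K
  step 1: I(SI)K(I(KI)I)K
  step 2: SIK(I(KI)I)K
  step 3: I(I(KI)I)(K(I(KI)I))K
  step 4: I(KI)I(K(I(KI)I))K
  step 5: KII(K(I(KI)I))K
  step 6: I(K(I(KI)I))K
  step 7: K(I(KI)I)K
  step 8: I(KI)I
  step 9: KII
  step 10: I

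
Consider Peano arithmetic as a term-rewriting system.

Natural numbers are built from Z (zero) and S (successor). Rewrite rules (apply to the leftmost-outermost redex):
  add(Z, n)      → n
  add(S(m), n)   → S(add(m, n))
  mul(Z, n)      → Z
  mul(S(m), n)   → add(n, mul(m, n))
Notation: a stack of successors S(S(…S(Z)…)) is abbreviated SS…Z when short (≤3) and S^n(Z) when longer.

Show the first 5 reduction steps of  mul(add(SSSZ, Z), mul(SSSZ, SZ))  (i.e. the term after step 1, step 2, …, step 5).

  start: mul(add(SSSZ, Z), mul(SSSZ, SZ))
  →1  mul(S(add(SSZ, Z)), mul(SSSZ, SZ))
  →2  add(mul(SSSZ, SZ), mul(add(SSZ, Z), mul(SSSZ, SZ)))
  →3  add(add(SZ, mul(SSZ, SZ)), mul(add(SSZ, Z), mul(SSSZ, SZ)))
  →4  add(S(add(Z, mul(SSZ, SZ))), mul(add(SSZ, Z), mul(SSSZ, SZ)))
  →5  S(add(add(Z, mul(SSZ, SZ)), mul(add(SSZ, Z), mul(SSSZ, SZ))))

Answer: after 5 steps: S(add(add(Z, mul(SSZ, SZ)), mul(add(SSZ, Z), mul(SSSZ, SZ))))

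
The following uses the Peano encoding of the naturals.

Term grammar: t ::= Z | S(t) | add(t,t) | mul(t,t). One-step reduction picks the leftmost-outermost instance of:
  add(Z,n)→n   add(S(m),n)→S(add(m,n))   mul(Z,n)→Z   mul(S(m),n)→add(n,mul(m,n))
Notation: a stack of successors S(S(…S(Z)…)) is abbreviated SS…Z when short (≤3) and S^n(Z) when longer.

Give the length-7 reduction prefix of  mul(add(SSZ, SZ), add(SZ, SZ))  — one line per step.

Answer: after 7 steps: S(S(mul(add(SZ, SZ), add(SZ, SZ))))

Working:
  start: mul(add(SSZ, SZ), add(SZ, SZ))
  →1  mul(S(add(SZ, SZ)), add(SZ, SZ))
  →2  add(add(SZ, SZ), mul(add(SZ, SZ), add(SZ, SZ)))
  →3  add(S(add(Z, SZ)), mul(add(SZ, SZ), add(SZ, SZ)))
  →4  S(add(add(Z, SZ), mul(add(SZ, SZ), add(SZ, SZ))))
  →5  S(add(SZ, mul(add(SZ, SZ), add(SZ, SZ))))
  →6  S(S(add(Z, mul(add(SZ, SZ), add(SZ, SZ)))))
  →7  S(S(mul(add(SZ, SZ), add(SZ, SZ))))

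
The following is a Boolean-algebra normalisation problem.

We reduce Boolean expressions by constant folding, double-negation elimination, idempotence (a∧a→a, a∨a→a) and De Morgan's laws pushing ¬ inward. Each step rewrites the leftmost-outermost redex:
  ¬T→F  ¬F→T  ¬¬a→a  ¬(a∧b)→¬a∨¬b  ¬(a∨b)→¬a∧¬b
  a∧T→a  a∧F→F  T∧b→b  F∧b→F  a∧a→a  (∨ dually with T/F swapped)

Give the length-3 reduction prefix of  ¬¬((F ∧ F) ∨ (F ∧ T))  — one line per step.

Answer: after 3 steps: F ∧ T

Reduction:
  start: ¬¬((F ∧ F) ∨ (F ∧ T))
  [1] (F ∧ F) ∨ (F ∧ T)
  [2] F ∨ (F ∧ T)
  [3] F ∧ T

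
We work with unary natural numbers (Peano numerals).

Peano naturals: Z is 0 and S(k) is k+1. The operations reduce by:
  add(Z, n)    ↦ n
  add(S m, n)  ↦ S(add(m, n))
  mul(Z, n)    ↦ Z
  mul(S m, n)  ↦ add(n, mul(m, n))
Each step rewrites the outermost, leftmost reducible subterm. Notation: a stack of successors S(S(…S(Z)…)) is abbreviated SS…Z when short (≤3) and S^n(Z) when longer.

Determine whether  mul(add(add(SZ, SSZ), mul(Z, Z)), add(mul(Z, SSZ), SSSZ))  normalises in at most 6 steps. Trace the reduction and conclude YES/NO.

Answer: NO — after 6 steps the term is S(add(SSZ, mul(add(add(Z, SSZ), mul(Z, Z)), add(mul(Z, SSZ), SSSZ)))), not yet normal

Working:
  start: mul(add(add(SZ, SSZ), mul(Z, Z)), add(mul(Z, SSZ), SSSZ))
  [1] mul(add(S(add(Z, SSZ)), mul(Z, Z)), add(mul(Z, SSZ), SSSZ))
  [2] mul(S(add(add(Z, SSZ), mul(Z, Z))), add(mul(Z, SSZ), SSSZ))
  [3] add(add(mul(Z, SSZ), SSSZ), mul(add(add(Z, SSZ), mul(Z, Z)), add(mul(Z, SSZ), SSSZ)))
  [4] add(add(Z, SSSZ), mul(add(add(Z, SSZ), mul(Z, Z)), add(mul(Z, SSZ), SSSZ)))
  [5] add(SSSZ, mul(add(add(Z, SSZ), mul(Z, Z)), add(mul(Z, SSZ), SSSZ)))
  [6] S(add(SSZ, mul(add(add(Z, SSZ), mul(Z, Z)), add(mul(Z, SSZ), SSSZ))))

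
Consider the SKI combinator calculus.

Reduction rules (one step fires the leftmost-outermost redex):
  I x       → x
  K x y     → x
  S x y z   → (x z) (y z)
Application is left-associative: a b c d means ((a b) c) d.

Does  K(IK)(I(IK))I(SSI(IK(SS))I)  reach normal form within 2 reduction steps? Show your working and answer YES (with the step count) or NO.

  start: K(IK)(I(IK))I(SSI(IK(SS))I)
  [1] IKI(SSI(IK(SS))I)
  [2] KI(SSI(IK(SS))I)

Answer: NO — after 2 steps the term is KI(SSI(IK(SS))I), not yet normal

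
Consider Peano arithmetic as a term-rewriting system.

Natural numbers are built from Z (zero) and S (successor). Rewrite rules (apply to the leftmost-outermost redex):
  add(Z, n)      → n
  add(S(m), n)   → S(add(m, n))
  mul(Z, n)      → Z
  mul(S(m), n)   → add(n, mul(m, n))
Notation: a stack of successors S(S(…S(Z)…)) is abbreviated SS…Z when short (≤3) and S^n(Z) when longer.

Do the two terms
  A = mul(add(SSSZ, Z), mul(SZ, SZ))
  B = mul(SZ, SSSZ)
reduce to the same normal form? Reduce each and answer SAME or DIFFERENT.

Answer: SAME — A ⇓ SSSZ, B ⇓ SSSZ

Working:
Term A:
  start: mul(add(SSSZ, Z), mul(SZ, SZ))
  →1  mul(S(add(SSZ, Z)), mul(SZ, SZ))
  →2  add(mul(SZ, SZ), mul(add(SSZ, Z), mul(SZ, SZ)))
  →3  add(add(SZ, mul(Z, SZ)), mul(add(SSZ, Z), mul(SZ, SZ)))
  →4  add(S(add(Z, mul(Z, SZ))), mul(add(SSZ, Z), mul(SZ, SZ)))
  →5  S(add(add(Z, mul(Z, SZ)), mul(add(SSZ, Z), mul(SZ, SZ))))
  →6  S(add(mul(Z, SZ), mul(add(SSZ, Z), mul(SZ, SZ))))
  →7  S(add(Z, mul(add(SSZ, Z), mul(SZ, SZ))))
  →8  S(mul(add(SSZ, Z), mul(SZ, SZ)))
  →9  S(mul(S(add(SZ, Z)), mul(SZ, SZ)))
  →10  S(add(mul(SZ, SZ), mul(add(SZ, Z), mul(SZ, SZ))))
  →11  S(add(add(SZ, mul(Z, SZ)), mul(add(SZ, Z), mul(SZ, SZ))))
  →12  S(add(S(add(Z, mul(Z, SZ))), mul(add(SZ, Z), mul(SZ, SZ))))
  →13  S(S(add(add(Z, mul(Z, SZ)), mul(add(SZ, Z), mul(SZ, SZ)))))
  →14  S(S(add(mul(Z, SZ), mul(add(SZ, Z), mul(SZ, SZ)))))
  →15  S(S(add(Z, mul(add(SZ, Z), mul(SZ, SZ)))))
  →16  S(S(mul(add(SZ, Z), mul(SZ, SZ))))
  →17  S(S(mul(S(add(Z, Z)), mul(SZ, SZ))))
  →18  S(S(add(mul(SZ, SZ), mul(add(Z, Z), mul(SZ, SZ)))))
  →19  S(S(add(add(SZ, mul(Z, SZ)), mul(add(Z, Z), mul(SZ, SZ)))))
  →20  S(S(add(S(add(Z, mul(Z, SZ))), mul(add(Z, Z), mul(SZ, SZ)))))
  →21  S(S(S(add(add(Z, mul(Z, SZ)), mul(add(Z, Z), mul(SZ, SZ))))))
  →22  S(S(S(add(mul(Z, SZ), mul(add(Z, Z), mul(SZ, SZ))))))
  →23  S(S(S(add(Z, mul(add(Z, Z), mul(SZ, SZ))))))
  →24  S(S(S(mul(add(Z, Z), mul(SZ, SZ)))))
  →25  S(S(S(mul(Z, mul(SZ, SZ)))))
  →26  SSSZ

Term B:
  start: mul(SZ, SSSZ)
  →1  add(SSSZ, mul(Z, SSSZ))
  →2  S(add(SSZ, mul(Z, SSSZ)))
  →3  S(S(add(SZ, mul(Z, SSSZ))))
  →4  S(S(S(add(Z, mul(Z, SSSZ)))))
  →5  S(S(S(mul(Z, SSSZ))))
  →6  SSSZ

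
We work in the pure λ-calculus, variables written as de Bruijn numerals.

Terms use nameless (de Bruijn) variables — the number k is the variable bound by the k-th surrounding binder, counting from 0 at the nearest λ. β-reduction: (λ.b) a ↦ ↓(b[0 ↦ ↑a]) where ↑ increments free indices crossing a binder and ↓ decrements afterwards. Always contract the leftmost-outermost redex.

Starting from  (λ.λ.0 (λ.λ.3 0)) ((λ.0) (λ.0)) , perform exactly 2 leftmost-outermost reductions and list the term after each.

Answer: after 2 steps: λ.0 (λ.λ.(λ.0) 0)

Derivation:
  start: (λ.λ.0 (λ.λ.3 0)) ((λ.0) (λ.0))
  →1  λ.0 (λ.λ.(λ.0) (λ.0) 0)
  →2  λ.0 (λ.λ.(λ.0) 0)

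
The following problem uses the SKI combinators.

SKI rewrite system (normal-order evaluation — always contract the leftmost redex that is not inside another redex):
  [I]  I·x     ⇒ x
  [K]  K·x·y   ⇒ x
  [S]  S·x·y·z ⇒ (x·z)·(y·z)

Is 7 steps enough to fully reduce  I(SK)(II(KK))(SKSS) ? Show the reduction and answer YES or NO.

Answer: YES — reaches normal form S in 5 ≤ 7 steps

Reduction:
  start: I(SK)(II(KK))(SKSS)
  [1] SK(II(KK))(SKSS)
  [2] K(SKSS)(II(KK)(SKSS))
  [3] SKSS
  [4] KS(SS)
  [5] S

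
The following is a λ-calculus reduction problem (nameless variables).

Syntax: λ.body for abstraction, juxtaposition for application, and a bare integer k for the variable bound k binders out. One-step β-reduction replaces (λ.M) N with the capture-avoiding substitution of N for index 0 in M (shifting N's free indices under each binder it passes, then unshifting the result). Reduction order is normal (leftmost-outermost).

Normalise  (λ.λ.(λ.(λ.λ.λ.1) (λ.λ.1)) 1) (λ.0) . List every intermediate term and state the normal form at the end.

Answer: normal form = λ.λ.λ.1  (in 3 steps)

Working:
  start: (λ.λ.(λ.(λ.λ.λ.1) (λ.λ.1)) 1) (λ.0)
  →1  λ.(λ.(λ.λ.λ.1) (λ.λ.1)) (λ.0)
  →2  λ.(λ.λ.λ.1) (λ.λ.1)
  →3  λ.λ.λ.1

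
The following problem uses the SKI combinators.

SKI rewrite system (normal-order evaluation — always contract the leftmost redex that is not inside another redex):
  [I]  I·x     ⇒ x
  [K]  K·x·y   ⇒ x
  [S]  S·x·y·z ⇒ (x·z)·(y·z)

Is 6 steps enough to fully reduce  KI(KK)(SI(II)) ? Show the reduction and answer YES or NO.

Answer: YES — reaches normal form SII in 3 ≤ 6 steps

Reduction:
  start: KI(KK)(SI(II))
  [1] I(SI(II))
  [2] SI(II)
  [3] SII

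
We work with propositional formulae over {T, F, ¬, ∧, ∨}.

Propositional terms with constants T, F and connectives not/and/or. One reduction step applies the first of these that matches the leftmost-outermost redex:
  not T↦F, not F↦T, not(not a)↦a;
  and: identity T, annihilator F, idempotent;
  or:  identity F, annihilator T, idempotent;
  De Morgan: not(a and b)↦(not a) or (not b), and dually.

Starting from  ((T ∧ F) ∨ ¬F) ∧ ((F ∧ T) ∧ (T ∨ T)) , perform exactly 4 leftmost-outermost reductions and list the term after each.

  start: ((T ∧ F) ∨ ¬F) ∧ ((F ∧ T) ∧ (T ∨ T))
  →1  (F ∨ ¬F) ∧ ((F ∧ T) ∧ (T ∨ T))
  →2  ¬F ∧ ((F ∧ T) ∧ (T ∨ T))
  →3  T ∧ ((F ∧ T) ∧ (T ∨ T))
  →4  (F ∧ T) ∧ (T ∨ T)

Answer: after 4 steps: (F ∧ T) ∧ (T ∨ T)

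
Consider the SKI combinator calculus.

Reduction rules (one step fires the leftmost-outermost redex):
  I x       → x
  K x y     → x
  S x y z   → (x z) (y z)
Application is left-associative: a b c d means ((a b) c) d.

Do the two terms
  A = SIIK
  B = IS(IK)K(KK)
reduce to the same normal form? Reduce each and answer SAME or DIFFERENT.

Answer: SAME — A ⇓ KK, B ⇓ KK

Reduction:
Term A:
  start: SIIK
  step 1: IK(IK)
  step 2: K(IK)
  step 3: KK

Term B:
  start: IS(IK)K(KK)
  step 1: S(IK)K(KK)
  step 2: IK(KK)(K(KK))
  step 3: K(KK)(K(KK))
  step 4: KK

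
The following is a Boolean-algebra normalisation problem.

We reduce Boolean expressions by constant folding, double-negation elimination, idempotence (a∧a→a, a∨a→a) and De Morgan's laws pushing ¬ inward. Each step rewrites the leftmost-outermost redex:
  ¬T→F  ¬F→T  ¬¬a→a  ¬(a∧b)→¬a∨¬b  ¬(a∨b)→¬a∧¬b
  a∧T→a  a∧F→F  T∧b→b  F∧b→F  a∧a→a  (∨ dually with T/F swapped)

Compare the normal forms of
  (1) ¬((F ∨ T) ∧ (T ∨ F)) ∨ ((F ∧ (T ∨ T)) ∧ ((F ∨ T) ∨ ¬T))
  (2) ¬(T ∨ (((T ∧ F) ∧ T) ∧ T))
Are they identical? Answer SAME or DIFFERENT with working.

Answer: SAME — A ⇓ F, B ⇓ F

Derivation:
Term A:
  start: ¬((F ∨ T) ∧ (T ∨ F)) ∨ ((F ∧ (T ∨ T)) ∧ ((F ∨ T) ∨ ¬T))
  [1] (¬(F ∨ T) ∨ ¬(T ∨ F)) ∨ ((F ∧ (T ∨ T)) ∧ ((F ∨ T) ∨ ¬T))
  [2] ((¬F ∧ ¬T) ∨ ¬(T ∨ F)) ∨ ((F ∧ (T ∨ T)) ∧ ((F ∨ T) ∨ ¬T))
  [3] ((T ∧ ¬T) ∨ ¬(T ∨ F)) ∨ ((F ∧ (T ∨ T)) ∧ ((F ∨ T) ∨ ¬T))
  [4] (¬T ∨ ¬(T ∨ F)) ∨ ((F ∧ (T ∨ T)) ∧ ((F ∨ T) ∨ ¬T))
  [5] (F ∨ ¬(T ∨ F)) ∨ ((F ∧ (T ∨ T)) ∧ ((F ∨ T) ∨ ¬T))
  [6] ¬(T ∨ F) ∨ ((F ∧ (T ∨ T)) ∧ ((F ∨ T) ∨ ¬T))
  [7] (¬T ∧ ¬F) ∨ ((F ∧ (T ∨ T)) ∧ ((F ∨ T) ∨ ¬T))
  [8] (F ∧ ¬F) ∨ ((F ∧ (T ∨ T)) ∧ ((F ∨ T) ∨ ¬T))
  [9] F ∨ ((F ∧ (T ∨ T)) ∧ ((F ∨ T) ∨ ¬T))
  [10] (F ∧ (T ∨ T)) ∧ ((F ∨ T) ∨ ¬T)
  [11] F ∧ ((F ∨ T) ∨ ¬T)
  [12] F

Term B:
  start: ¬(T ∨ (((T ∧ F) ∧ T) ∧ T))
  [1] ¬T ∧ ¬(((T ∧ F) ∧ T) ∧ T)
  [2] F ∧ ¬(((T ∧ F) ∧ T) ∧ T)
  [3] F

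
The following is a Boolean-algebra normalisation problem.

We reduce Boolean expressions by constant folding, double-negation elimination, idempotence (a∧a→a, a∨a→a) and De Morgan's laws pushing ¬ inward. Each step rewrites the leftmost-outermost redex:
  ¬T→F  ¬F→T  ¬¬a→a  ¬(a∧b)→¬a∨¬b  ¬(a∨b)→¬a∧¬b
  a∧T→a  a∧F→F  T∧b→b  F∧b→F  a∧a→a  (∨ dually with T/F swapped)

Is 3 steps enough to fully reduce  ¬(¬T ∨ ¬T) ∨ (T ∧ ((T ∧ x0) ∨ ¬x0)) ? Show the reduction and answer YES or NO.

Answer: NO — after 3 steps the term is T ∨ (T ∧ ((T ∧ x0) ∨ ¬x0)), not yet normal

Derivation:
  start: ¬(¬T ∨ ¬T) ∨ (T ∧ ((T ∧ x0) ∨ ¬x0))
  [1] (¬¬T ∧ ¬¬T) ∨ (T ∧ ((T ∧ x0) ∨ ¬x0))
  [2] ¬¬T ∨ (T ∧ ((T ∧ x0) ∨ ¬x0))
  [3] T ∨ (T ∧ ((T ∧ x0) ∨ ¬x0))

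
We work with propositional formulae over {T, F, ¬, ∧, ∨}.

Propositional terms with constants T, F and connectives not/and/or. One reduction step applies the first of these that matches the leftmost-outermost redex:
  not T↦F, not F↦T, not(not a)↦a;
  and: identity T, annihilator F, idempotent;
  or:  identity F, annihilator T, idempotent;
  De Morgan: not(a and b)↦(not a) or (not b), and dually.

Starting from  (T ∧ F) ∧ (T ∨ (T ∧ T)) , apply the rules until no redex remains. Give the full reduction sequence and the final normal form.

  start: (T ∧ F) ∧ (T ∨ (T ∧ T))
  step 1: F ∧ (T ∨ (T ∧ T))
  step 2: F

Answer: normal form = F  (in 2 steps)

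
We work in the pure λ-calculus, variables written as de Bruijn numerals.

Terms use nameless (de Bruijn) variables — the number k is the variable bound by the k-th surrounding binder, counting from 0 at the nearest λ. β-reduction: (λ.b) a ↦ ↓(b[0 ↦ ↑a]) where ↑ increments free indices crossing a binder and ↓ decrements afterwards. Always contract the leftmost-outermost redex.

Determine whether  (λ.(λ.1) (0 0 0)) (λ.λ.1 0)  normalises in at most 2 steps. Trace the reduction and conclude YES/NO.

  start: (λ.(λ.1) (0 0 0)) (λ.λ.1 0)
  [1] (λ.λ.λ.1 0) ((λ.λ.1 0) (λ.λ.1 0) (λ.λ.1 0))
  [2] λ.λ.1 0

Answer: YES — reaches normal form λ.λ.1 0 in 2 ≤ 2 steps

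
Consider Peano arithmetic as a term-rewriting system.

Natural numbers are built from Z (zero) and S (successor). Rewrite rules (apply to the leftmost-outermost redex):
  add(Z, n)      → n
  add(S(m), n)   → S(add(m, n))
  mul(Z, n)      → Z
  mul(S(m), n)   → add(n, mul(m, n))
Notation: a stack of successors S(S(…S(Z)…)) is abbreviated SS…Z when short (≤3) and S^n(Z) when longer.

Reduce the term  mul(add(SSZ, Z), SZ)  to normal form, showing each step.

Answer: normal form = SSZ  (in 10 steps)

Reduction:
  start: mul(add(SSZ, Z), SZ)
  step 1: mul(S(add(SZ, Z)), SZ)
  step 2: add(SZ, mul(add(SZ, Z), SZ))
  step 3: S(add(Z, mul(add(SZ, Z), SZ)))
  step 4: S(mul(add(SZ, Z), SZ))
  step 5: S(mul(S(add(Z, Z)), SZ))
  step 6: S(add(SZ, mul(add(Z, Z), SZ)))
  step 7: S(S(add(Z, mul(add(Z, Z), SZ))))
  step 8: S(S(mul(add(Z, Z), SZ)))
  step 9: S(S(mul(Z, SZ)))
  step 10: SSZ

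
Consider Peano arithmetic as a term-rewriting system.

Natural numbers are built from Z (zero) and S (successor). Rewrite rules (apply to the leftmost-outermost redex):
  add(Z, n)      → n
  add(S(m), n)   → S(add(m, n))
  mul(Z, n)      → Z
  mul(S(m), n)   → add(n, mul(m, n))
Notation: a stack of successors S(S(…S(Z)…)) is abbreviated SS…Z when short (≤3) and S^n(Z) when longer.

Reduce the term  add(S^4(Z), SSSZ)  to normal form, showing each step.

  start: add(S^4(Z), SSSZ)
  →1  S(add(SSSZ, SSSZ))
  →2  S(S(add(SSZ, SSSZ)))
  →3  S(S(S(add(SZ, SSSZ))))
  →4  S(S(S(S(add(Z, SSSZ)))))
  →5  S^7(Z)

Answer: normal form = S^7(Z)  (in 5 steps)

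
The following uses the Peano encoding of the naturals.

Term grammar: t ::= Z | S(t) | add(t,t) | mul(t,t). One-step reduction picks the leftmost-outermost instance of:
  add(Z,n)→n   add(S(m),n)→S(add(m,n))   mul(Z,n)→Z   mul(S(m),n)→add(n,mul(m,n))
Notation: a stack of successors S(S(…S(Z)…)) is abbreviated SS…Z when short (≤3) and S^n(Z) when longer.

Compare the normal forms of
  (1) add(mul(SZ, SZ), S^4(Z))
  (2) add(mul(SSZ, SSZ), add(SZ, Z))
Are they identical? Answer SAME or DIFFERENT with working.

Answer: SAME — A ⇓ S^5(Z), B ⇓ S^5(Z)

Reduction:
Term A:
  start: add(mul(SZ, SZ), S^4(Z))
  →1  add(add(SZ, mul(Z, SZ)), S^4(Z))
  →2  add(S(add(Z, mul(Z, SZ))), S^4(Z))
  →3  S(add(add(Z, mul(Z, SZ)), S^4(Z)))
  →4  S(add(mul(Z, SZ), S^4(Z)))
  →5  S(add(Z, S^4(Z)))
  →6  S^5(Z)

Term B:
  start: add(mul(SSZ, SSZ), add(SZ, Z))
  →1  add(add(SSZ, mul(SZ, SSZ)), add(SZ, Z))
  →2  add(S(add(SZ, mul(SZ, SSZ))), add(SZ, Z))
  →3  S(add(add(SZ, mul(SZ, SSZ)), add(SZ, Z)))
  →4  S(add(S(add(Z, mul(SZ, SSZ))), add(SZ, Z)))
  →5  S(S(add(add(Z, mul(SZ, SSZ)), add(SZ, Z))))
  →6  S(S(add(mul(SZ, SSZ), add(SZ, Z))))
  →7  S(S(add(add(SSZ, mul(Z, SSZ)), add(SZ, Z))))
  →8  S(S(add(S(add(SZ, mul(Z, SSZ))), add(SZ, Z))))
  →9  S(S(S(add(add(SZ, mul(Z, SSZ)), add(SZ, Z)))))
  →10  S(S(S(add(S(add(Z, mul(Z, SSZ))), add(SZ, Z)))))
  →11  S(S(S(S(add(add(Z, mul(Z, SSZ)), add(SZ, Z))))))
  →12  S(S(S(S(add(mul(Z, SSZ), add(SZ, Z))))))
  →13  S(S(S(S(add(Z, add(SZ, Z))))))
  →14  S(S(S(S(add(SZ, Z)))))
  →15  S(S(S(S(S(add(Z, Z))))))
  →16  S^5(Z)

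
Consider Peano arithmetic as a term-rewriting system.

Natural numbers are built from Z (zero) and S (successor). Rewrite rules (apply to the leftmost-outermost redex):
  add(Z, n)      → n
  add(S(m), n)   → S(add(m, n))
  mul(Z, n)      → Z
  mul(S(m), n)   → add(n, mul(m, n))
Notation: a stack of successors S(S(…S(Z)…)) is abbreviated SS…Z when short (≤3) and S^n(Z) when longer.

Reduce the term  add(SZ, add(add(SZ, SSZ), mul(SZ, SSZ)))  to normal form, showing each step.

  start: add(SZ, add(add(SZ, SSZ), mul(SZ, SSZ)))
  step 1: S(add(Z, add(add(SZ, SSZ), mul(SZ, SSZ))))
  step 2: S(add(add(SZ, SSZ), mul(SZ, SSZ)))
  step 3: S(add(S(add(Z, SSZ)), mul(SZ, SSZ)))
  step 4: S(S(add(add(Z, SSZ), mul(SZ, SSZ))))
  step 5: S(S(add(SSZ, mul(SZ, SSZ))))
  step 6: S(S(S(add(SZ, mul(SZ, SSZ)))))
  step 7: S(S(S(S(add(Z, mul(SZ, SSZ))))))
  step 8: S(S(S(S(mul(SZ, SSZ)))))
  step 9: S(S(S(S(add(SSZ, mul(Z, SSZ))))))
  step 10: S(S(S(S(S(add(SZ, mul(Z, SSZ)))))))
  step 11: S(S(S(S(S(S(add(Z, mul(Z, SSZ))))))))
  step 12: S(S(S(S(S(S(mul(Z, SSZ)))))))
  step 13: S^6(Z)

Answer: normal form = S^6(Z)  (in 13 steps)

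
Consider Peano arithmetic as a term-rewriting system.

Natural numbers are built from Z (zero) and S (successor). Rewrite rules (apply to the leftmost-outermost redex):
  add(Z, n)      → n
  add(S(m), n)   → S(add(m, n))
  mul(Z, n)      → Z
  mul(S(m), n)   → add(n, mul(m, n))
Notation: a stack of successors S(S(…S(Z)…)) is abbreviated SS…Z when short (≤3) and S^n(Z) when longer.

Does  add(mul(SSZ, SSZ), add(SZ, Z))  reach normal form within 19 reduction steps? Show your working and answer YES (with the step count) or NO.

Answer: YES — reaches normal form S^5(Z) in 16 ≤ 19 steps

Derivation:
  start: add(mul(SSZ, SSZ), add(SZ, Z))
  [1] add(add(SSZ, mul(SZ, SSZ)), add(SZ, Z))
  [2] add(S(add(SZ, mul(SZ, SSZ))), add(SZ, Z))
  [3] S(add(add(SZ, mul(SZ, SSZ)), add(SZ, Z)))
  [4] S(add(S(add(Z, mul(SZ, SSZ))), add(SZ, Z)))
  [5] S(S(add(add(Z, mul(SZ, SSZ)), add(SZ, Z))))
  [6] S(S(add(mul(SZ, SSZ), add(SZ, Z))))
  [7] S(S(add(add(SSZ, mul(Z, SSZ)), add(SZ, Z))))
  [8] S(S(add(S(add(SZ, mul(Z, SSZ))), add(SZ, Z))))
  [9] S(S(S(add(add(SZ, mul(Z, SSZ)), add(SZ, Z)))))
  [10] S(S(S(add(S(add(Z, mul(Z, SSZ))), add(SZ, Z)))))
  [11] S(S(S(S(add(add(Z, mul(Z, SSZ)), add(SZ, Z))))))
  [12] S(S(S(S(add(mul(Z, SSZ), add(SZ, Z))))))
  [13] S(S(S(S(add(Z, add(SZ, Z))))))
  [14] S(S(S(S(add(SZ, Z)))))
  [15] S(S(S(S(S(add(Z, Z))))))
  [16] S^5(Z)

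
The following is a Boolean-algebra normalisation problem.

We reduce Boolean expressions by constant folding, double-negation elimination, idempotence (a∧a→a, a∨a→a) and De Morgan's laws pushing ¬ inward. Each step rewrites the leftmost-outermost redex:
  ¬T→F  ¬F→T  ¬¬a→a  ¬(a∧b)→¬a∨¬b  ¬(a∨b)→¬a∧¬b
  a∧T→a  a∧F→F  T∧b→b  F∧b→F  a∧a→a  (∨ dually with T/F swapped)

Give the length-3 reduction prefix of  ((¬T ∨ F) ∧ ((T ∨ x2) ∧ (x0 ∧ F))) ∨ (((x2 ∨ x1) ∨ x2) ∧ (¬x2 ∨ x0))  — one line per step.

  start: ((¬T ∨ F) ∧ ((T ∨ x2) ∧ (x0 ∧ F))) ∨ (((x2 ∨ x1) ∨ x2) ∧ (¬x2 ∨ x0))
  [1] (¬T ∧ ((T ∨ x2) ∧ (x0 ∧ F))) ∨ (((x2 ∨ x1) ∨ x2) ∧ (¬x2 ∨ x0))
  [2] (F ∧ ((T ∨ x2) ∧ (x0 ∧ F))) ∨ (((x2 ∨ x1) ∨ x2) ∧ (¬x2 ∨ x0))
  [3] F ∨ (((x2 ∨ x1) ∨ x2) ∧ (¬x2 ∨ x0))

Answer: after 3 steps: F ∨ (((x2 ∨ x1) ∨ x2) ∧ (¬x2 ∨ x0))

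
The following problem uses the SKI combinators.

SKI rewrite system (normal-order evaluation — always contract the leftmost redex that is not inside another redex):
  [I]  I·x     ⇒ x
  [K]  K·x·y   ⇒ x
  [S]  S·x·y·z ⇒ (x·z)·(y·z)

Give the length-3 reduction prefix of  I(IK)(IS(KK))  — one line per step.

Answer: after 3 steps: K(S(KK))

Working:
  start: I(IK)(IS(KK))
  step 1: IK(IS(KK))
  step 2: K(IS(KK))
  step 3: K(S(KK))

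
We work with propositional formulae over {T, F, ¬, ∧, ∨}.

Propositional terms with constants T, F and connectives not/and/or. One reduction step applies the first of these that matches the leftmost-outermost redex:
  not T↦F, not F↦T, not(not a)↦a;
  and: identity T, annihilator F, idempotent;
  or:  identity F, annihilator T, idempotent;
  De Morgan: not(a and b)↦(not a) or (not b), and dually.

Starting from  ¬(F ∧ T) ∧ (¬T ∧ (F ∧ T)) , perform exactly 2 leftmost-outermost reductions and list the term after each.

Answer: after 2 steps: (T ∨ ¬T) ∧ (¬T ∧ (F ∧ T))

Working:
  start: ¬(F ∧ T) ∧ (¬T ∧ (F ∧ T))
  →1  (¬F ∨ ¬T) ∧ (¬T ∧ (F ∧ T))
  →2  (T ∨ ¬T) ∧ (¬T ∧ (F ∧ T))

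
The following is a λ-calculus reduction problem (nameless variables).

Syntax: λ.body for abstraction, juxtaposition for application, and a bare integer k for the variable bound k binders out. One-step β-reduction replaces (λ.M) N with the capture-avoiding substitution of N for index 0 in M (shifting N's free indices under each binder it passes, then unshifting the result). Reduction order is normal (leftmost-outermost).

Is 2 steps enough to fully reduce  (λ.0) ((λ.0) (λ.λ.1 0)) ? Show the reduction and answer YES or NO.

  start: (λ.0) ((λ.0) (λ.λ.1 0))
  [1] (λ.0) (λ.λ.1 0)
  [2] λ.λ.1 0

Answer: YES — reaches normal form λ.λ.1 0 in 2 ≤ 2 steps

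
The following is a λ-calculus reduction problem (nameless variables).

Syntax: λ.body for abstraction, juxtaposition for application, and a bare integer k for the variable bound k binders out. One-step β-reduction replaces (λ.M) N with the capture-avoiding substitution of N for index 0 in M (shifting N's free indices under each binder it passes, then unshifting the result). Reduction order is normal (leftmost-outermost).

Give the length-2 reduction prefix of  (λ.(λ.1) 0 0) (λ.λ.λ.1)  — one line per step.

  start: (λ.(λ.1) 0 0) (λ.λ.λ.1)
  →1  (λ.λ.λ.λ.1) (λ.λ.λ.1) (λ.λ.λ.1)
  →2  (λ.λ.λ.1) (λ.λ.λ.1)

Answer: after 2 steps: (λ.λ.λ.1) (λ.λ.λ.1)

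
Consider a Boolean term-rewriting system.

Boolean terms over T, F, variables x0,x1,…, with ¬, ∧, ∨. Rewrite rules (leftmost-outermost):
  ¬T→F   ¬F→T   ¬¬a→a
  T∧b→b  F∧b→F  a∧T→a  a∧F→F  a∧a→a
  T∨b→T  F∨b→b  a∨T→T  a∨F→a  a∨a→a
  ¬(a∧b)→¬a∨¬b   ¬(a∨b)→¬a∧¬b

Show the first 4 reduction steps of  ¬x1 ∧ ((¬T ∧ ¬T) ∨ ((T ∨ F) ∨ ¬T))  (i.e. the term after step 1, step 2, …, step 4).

  start: ¬x1 ∧ ((¬T ∧ ¬T) ∨ ((T ∨ F) ∨ ¬T))
  →1  ¬x1 ∧ (¬T ∨ ((T ∨ F) ∨ ¬T))
  →2  ¬x1 ∧ (F ∨ ((T ∨ F) ∨ ¬T))
  →3  ¬x1 ∧ ((T ∨ F) ∨ ¬T)
  →4  ¬x1 ∧ (T ∨ ¬T)

Answer: after 4 steps: ¬x1 ∧ (T ∨ ¬T)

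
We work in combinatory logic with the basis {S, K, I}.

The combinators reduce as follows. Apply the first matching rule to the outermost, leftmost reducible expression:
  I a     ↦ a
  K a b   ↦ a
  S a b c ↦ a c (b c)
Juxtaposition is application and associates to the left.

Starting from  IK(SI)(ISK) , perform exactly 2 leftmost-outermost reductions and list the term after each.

Answer: after 2 steps: SI

Derivation:
  start: IK(SI)(ISK)
  →1  K(SI)(ISK)
  →2  SI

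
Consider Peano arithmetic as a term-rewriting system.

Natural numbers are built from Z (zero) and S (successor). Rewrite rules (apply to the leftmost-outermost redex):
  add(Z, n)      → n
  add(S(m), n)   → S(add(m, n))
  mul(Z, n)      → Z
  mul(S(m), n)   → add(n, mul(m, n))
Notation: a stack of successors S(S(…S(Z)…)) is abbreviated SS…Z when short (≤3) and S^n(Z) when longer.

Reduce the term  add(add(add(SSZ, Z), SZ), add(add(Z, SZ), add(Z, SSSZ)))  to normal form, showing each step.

Answer: normal form = S^7(Z)  (in 14 steps)

Derivation:
  start: add(add(add(SSZ, Z), SZ), add(add(Z, SZ), add(Z, SSSZ)))
  step 1: add(add(S(add(SZ, Z)), SZ), add(add(Z, SZ), add(Z, SSSZ)))
  step 2: add(S(add(add(SZ, Z), SZ)), add(add(Z, SZ), add(Z, SSSZ)))
  step 3: S(add(add(add(SZ, Z), SZ), add(add(Z, SZ), add(Z, SSSZ))))
  step 4: S(add(add(S(add(Z, Z)), SZ), add(add(Z, SZ), add(Z, SSSZ))))
  step 5: S(add(S(add(add(Z, Z), SZ)), add(add(Z, SZ), add(Z, SSSZ))))
  step 6: S(S(add(add(add(Z, Z), SZ), add(add(Z, SZ), add(Z, SSSZ)))))
  step 7: S(S(add(add(Z, SZ), add(add(Z, SZ), add(Z, SSSZ)))))
  step 8: S(S(add(SZ, add(add(Z, SZ), add(Z, SSSZ)))))
  step 9: S(S(S(add(Z, add(add(Z, SZ), add(Z, SSSZ))))))
  step 10: S(S(S(add(add(Z, SZ), add(Z, SSSZ)))))
  step 11: S(S(S(add(SZ, add(Z, SSSZ)))))
  step 12: S(S(S(S(add(Z, add(Z, SSSZ))))))
  step 13: S(S(S(S(add(Z, SSSZ)))))
  step 14: S^7(Z)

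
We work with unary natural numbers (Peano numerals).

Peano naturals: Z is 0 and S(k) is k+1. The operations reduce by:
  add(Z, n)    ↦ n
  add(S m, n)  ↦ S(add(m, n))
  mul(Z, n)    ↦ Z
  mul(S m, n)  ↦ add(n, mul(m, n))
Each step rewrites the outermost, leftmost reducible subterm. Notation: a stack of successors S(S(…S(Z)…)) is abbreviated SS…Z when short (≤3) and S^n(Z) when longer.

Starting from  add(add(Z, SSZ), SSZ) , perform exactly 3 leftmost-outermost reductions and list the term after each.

  start: add(add(Z, SSZ), SSZ)
  →1  add(SSZ, SSZ)
  →2  S(add(SZ, SSZ))
  →3  S(S(add(Z, SSZ)))

Answer: after 3 steps: S(S(add(Z, SSZ)))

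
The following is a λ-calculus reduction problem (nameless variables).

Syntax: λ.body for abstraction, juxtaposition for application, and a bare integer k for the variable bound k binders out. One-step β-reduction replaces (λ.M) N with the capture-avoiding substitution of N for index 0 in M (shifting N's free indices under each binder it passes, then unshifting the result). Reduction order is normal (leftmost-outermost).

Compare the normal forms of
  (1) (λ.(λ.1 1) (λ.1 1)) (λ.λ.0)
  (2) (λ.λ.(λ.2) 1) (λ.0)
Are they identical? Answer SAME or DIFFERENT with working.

Term A:
  start: (λ.(λ.1 1) (λ.1 1)) (λ.λ.0)
  →1  (λ.(λ.λ.0) (λ.λ.0)) (λ.(λ.λ.0) (λ.λ.0))
  →2  (λ.λ.0) (λ.λ.0)
  →3  λ.0

Term B:
  start: (λ.λ.(λ.2) 1) (λ.0)
  →1  λ.(λ.λ.0) (λ.0)
  →2  λ.λ.0

Answer: DIFFERENT — A ⇓ λ.0, B ⇓ λ.λ.0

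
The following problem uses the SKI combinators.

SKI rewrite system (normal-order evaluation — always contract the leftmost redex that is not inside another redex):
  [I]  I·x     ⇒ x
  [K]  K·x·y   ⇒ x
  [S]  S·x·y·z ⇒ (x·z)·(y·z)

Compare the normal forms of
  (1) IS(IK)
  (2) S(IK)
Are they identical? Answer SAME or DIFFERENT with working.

Term A:
  start: IS(IK)
  [1] S(IK)
  [2] SK

Term B:
  start: S(IK)
  [1] SK

Answer: SAME — A ⇓ SK, B ⇓ SK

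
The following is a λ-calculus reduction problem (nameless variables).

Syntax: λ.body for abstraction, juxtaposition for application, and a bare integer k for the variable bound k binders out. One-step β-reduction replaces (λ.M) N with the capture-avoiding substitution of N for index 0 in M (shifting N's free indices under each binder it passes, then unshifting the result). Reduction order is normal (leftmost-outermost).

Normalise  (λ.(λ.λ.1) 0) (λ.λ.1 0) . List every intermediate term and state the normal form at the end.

Answer: normal form = λ.λ.λ.1 0  (in 2 steps)

Derivation:
  start: (λ.(λ.λ.1) 0) (λ.λ.1 0)
  [1] (λ.λ.1) (λ.λ.1 0)
  [2] λ.λ.λ.1 0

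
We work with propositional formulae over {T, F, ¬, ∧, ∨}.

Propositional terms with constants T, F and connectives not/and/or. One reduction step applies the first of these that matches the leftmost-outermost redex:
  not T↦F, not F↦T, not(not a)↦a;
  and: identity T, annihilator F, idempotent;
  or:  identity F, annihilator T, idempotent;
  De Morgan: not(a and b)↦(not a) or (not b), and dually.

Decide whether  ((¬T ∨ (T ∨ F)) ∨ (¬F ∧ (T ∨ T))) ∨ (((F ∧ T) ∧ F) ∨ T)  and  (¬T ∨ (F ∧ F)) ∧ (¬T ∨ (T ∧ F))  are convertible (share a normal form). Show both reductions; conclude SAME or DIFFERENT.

Answer: DIFFERENT — A ⇓ T, B ⇓ F

Reduction:
Term A:
  start: ((¬T ∨ (T ∨ F)) ∨ (¬F ∧ (T ∨ T))) ∨ (((F ∧ T) ∧ F) ∨ T)
  [1] ((F ∨ (T ∨ F)) ∨ (¬F ∧ (T ∨ T))) ∨ (((F ∧ T) ∧ F) ∨ T)
  [2] ((T ∨ F) ∨ (¬F ∧ (T ∨ T))) ∨ (((F ∧ T) ∧ F) ∨ T)
  [3] (T ∨ (¬F ∧ (T ∨ T))) ∨ (((F ∧ T) ∧ F) ∨ T)
  [4] T ∨ (((F ∧ T) ∧ F) ∨ T)
  [5] T

Term B:
  start: (¬T ∨ (F ∧ F)) ∧ (¬T ∨ (T ∧ F))
  [1] (F ∨ (F ∧ F)) ∧ (¬T ∨ (T ∧ F))
  [2] (F ∧ F) ∧ (¬T ∨ (T ∧ F))
  [3] F ∧ (¬T ∨ (T ∧ F))
  [4] F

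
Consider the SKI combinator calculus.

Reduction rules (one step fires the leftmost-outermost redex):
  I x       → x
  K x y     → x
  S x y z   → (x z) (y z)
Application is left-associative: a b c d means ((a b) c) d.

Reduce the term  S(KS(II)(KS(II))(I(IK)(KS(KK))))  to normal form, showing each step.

Answer: normal form = S(SS(KS))  (in 5 steps)

Derivation:
  start: S(KS(II)(KS(II))(I(IK)(KS(KK))))
  step 1: S(S(KS(II))(I(IK)(KS(KK))))
  step 2: S(SS(I(IK)(KS(KK))))
  step 3: S(SS(IK(KS(KK))))
  step 4: S(SS(K(KS(KK))))
  step 5: S(SS(KS))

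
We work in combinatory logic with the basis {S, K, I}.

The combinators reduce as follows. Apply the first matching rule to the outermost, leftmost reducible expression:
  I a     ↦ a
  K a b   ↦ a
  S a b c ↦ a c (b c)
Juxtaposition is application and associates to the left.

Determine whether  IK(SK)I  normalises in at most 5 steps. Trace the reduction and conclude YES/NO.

  start: IK(SK)I
  [1] K(SK)I
  [2] SK

Answer: YES — reaches normal form SK in 2 ≤ 5 steps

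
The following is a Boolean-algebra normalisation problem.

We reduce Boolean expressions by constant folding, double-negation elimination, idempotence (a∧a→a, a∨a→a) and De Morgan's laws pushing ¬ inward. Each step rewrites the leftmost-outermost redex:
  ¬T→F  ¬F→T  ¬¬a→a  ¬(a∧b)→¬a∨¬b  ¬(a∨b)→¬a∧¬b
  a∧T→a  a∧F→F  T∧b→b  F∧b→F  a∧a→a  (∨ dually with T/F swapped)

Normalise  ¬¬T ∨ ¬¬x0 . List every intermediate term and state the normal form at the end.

  start: ¬¬T ∨ ¬¬x0
  step 1: T ∨ ¬¬x0
  step 2: T

Answer: normal form = T  (in 2 steps)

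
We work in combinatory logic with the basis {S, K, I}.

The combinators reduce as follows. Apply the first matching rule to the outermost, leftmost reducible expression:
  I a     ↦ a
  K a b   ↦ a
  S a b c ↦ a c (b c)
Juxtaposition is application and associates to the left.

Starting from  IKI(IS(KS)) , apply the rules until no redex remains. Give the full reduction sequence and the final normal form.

  start: IKI(IS(KS))
  step 1: KI(IS(KS))
  step 2: I

Answer: normal form = I  (in 2 steps)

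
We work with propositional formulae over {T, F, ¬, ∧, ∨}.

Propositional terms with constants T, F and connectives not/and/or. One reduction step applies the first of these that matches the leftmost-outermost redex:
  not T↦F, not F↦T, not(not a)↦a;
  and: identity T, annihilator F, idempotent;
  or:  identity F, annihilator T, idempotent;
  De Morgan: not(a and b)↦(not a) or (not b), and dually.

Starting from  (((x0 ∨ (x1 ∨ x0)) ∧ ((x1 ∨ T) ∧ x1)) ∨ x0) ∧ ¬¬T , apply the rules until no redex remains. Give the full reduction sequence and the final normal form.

  start: (((x0 ∨ (x1 ∨ x0)) ∧ ((x1 ∨ T) ∧ x1)) ∨ x0) ∧ ¬¬T
  step 1: (((x0 ∨ (x1 ∨ x0)) ∧ (T ∧ x1)) ∨ x0) ∧ ¬¬T
  step 2: (((x0 ∨ (x1 ∨ x0)) ∧ x1) ∨ x0) ∧ ¬¬T
  step 3: (((x0 ∨ (x1 ∨ x0)) ∧ x1) ∨ x0) ∧ T
  step 4: ((x0 ∨ (x1 ∨ x0)) ∧ x1) ∨ x0

Answer: normal form = ((x0 ∨ (x1 ∨ x0)) ∧ x1) ∨ x0  (in 4 steps)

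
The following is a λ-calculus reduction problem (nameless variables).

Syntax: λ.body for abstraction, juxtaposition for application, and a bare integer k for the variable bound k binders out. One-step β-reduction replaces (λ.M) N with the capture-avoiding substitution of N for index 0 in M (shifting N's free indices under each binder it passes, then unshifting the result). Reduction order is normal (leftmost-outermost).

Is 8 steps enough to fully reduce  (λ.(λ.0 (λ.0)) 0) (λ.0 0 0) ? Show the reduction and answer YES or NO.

Answer: YES — reaches normal form λ.0 in 5 ≤ 8 steps

Derivation:
  start: (λ.(λ.0 (λ.0)) 0) (λ.0 0 0)
  →1  (λ.0 (λ.0)) (λ.0 0 0)
  →2  (λ.0 0 0) (λ.0)
  →3  (λ.0) (λ.0) (λ.0)
  →4  (λ.0) (λ.0)
  →5  λ.0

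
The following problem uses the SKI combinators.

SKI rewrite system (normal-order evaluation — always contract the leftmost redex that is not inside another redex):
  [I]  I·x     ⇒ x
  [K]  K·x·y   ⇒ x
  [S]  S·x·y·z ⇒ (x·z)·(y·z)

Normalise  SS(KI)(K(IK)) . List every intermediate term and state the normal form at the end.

  start: SS(KI)(K(IK))
  →1  S(K(IK))(KI(K(IK)))
  →2  S(KK)(KI(K(IK)))
  →3  S(KK)I

Answer: normal form = S(KK)I  (in 3 steps)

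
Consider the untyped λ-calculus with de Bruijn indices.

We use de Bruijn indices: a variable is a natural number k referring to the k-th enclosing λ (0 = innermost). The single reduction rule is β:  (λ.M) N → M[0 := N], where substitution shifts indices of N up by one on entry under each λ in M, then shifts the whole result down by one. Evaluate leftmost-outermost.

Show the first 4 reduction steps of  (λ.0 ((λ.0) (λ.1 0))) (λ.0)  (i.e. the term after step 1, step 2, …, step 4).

  start: (λ.0 ((λ.0) (λ.1 0))) (λ.0)
  →1  (λ.0) ((λ.0) (λ.(λ.0) 0))
  →2  (λ.0) (λ.(λ.0) 0)
  →3  λ.(λ.0) 0
  →4  λ.0

Answer: after 4 steps: λ.0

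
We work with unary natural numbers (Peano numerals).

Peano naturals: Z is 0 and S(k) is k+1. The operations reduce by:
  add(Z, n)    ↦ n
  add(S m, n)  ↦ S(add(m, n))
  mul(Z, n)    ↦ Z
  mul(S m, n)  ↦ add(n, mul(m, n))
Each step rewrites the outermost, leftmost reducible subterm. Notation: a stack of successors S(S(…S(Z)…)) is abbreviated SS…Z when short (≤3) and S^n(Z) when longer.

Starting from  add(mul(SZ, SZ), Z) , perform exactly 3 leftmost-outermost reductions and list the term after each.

Answer: after 3 steps: S(add(add(Z, mul(Z, SZ)), Z))

Working:
  start: add(mul(SZ, SZ), Z)
  →1  add(add(SZ, mul(Z, SZ)), Z)
  →2  add(S(add(Z, mul(Z, SZ))), Z)
  →3  S(add(add(Z, mul(Z, SZ)), Z))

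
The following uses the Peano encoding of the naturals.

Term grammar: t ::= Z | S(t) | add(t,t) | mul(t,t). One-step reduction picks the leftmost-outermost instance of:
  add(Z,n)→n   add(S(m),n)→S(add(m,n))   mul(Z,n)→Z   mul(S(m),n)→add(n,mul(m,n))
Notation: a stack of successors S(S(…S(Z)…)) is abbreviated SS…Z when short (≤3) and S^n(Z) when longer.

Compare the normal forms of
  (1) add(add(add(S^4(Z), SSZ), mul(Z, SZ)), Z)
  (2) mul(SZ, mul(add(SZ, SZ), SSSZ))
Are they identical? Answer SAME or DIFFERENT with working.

Answer: SAME — A ⇓ S^6(Z), B ⇓ S^6(Z)

Reduction:
Term A:
  start: add(add(add(S^4(Z), SSZ), mul(Z, SZ)), Z)
  step 1: add(add(S(add(SSSZ, SSZ)), mul(Z, SZ)), Z)
  step 2: add(S(add(add(SSSZ, SSZ), mul(Z, SZ))), Z)
  step 3: S(add(add(add(SSSZ, SSZ), mul(Z, SZ)), Z))
  step 4: S(add(add(S(add(SSZ, SSZ)), mul(Z, SZ)), Z))
  step 5: S(add(S(add(add(SSZ, SSZ), mul(Z, SZ))), Z))
  step 6: S(S(add(add(add(SSZ, SSZ), mul(Z, SZ)), Z)))
  step 7: S(S(add(add(S(add(SZ, SSZ)), mul(Z, SZ)), Z)))
  step 8: S(S(add(S(add(add(SZ, SSZ), mul(Z, SZ))), Z)))
  step 9: S(S(S(add(add(add(SZ, SSZ), mul(Z, SZ)), Z))))
  step 10: S(S(S(add(add(S(add(Z, SSZ)), mul(Z, SZ)), Z))))
  step 11: S(S(S(add(S(add(add(Z, SSZ), mul(Z, SZ))), Z))))
  step 12: S(S(S(S(add(add(add(Z, SSZ), mul(Z, SZ)), Z)))))
  step 13: S(S(S(S(add(add(SSZ, mul(Z, SZ)), Z)))))
  step 14: S(S(S(S(add(S(add(SZ, mul(Z, SZ))), Z)))))
  step 15: S(S(S(S(S(add(add(SZ, mul(Z, SZ)), Z))))))
  step 16: S(S(S(S(S(add(S(add(Z, mul(Z, SZ))), Z))))))
  step 17: S(S(S(S(S(S(add(add(Z, mul(Z, SZ)), Z)))))))
  step 18: S(S(S(S(S(S(add(mul(Z, SZ), Z)))))))
  step 19: S(S(S(S(S(S(add(Z, Z)))))))
  step 20: S^6(Z)

Term B:
  start: mul(SZ, mul(add(SZ, SZ), SSSZ))
  step 1: add(mul(add(SZ, SZ), SSSZ), mul(Z, mul(add(SZ, SZ), SSSZ)))
  step 2: add(mul(S(add(Z, SZ)), SSSZ), mul(Z, mul(add(SZ, SZ), SSSZ)))
  step 3: add(add(SSSZ, mul(add(Z, SZ), SSSZ)), mul(Z, mul(add(SZ, SZ), SSSZ)))
  step 4: add(S(add(SSZ, mul(add(Z, SZ), SSSZ))), mul(Z, mul(add(SZ, SZ), SSSZ)))
  step 5: S(add(add(SSZ, mul(add(Z, SZ), SSSZ)), mul(Z, mul(add(SZ, SZ), SSSZ))))
  step 6: S(add(S(add(SZ, mul(add(Z, SZ), SSSZ))), mul(Z, mul(add(SZ, SZ), SSSZ))))
  step 7: S(S(add(add(SZ, mul(add(Z, SZ), SSSZ)), mul(Z, mul(add(SZ, SZ), SSSZ)))))
  step 8: S(S(add(S(add(Z, mul(add(Z, SZ), SSSZ))), mul(Z, mul(add(SZ, SZ), SSSZ)))))
  step 9: S(S(S(add(add(Z, mul(add(Z, SZ), SSSZ)), mul(Z, mul(add(SZ, SZ), SSSZ))))))
  step 10: S(S(S(add(mul(add(Z, SZ), SSSZ), mul(Z, mul(add(SZ, SZ), SSSZ))))))
  step 11: S(S(S(add(mul(SZ, SSSZ), mul(Z, mul(add(SZ, SZ), SSSZ))))))
  step 12: S(S(S(add(add(SSSZ, mul(Z, SSSZ)), mul(Z, mul(add(SZ, SZ), SSSZ))))))
  step 13: S(S(S(add(S(add(SSZ, mul(Z, SSSZ))), mul(Z, mul(add(SZ, SZ), SSSZ))))))
  step 14: S(S(S(S(add(add(SSZ, mul(Z, SSSZ)), mul(Z, mul(add(SZ, SZ), SSSZ)))))))
  step 15: S(S(S(S(add(S(add(SZ, mul(Z, SSSZ))), mul(Z, mul(add(SZ, SZ), SSSZ)))))))
  step 16: S(S(S(S(S(add(add(SZ, mul(Z, SSSZ)), mul(Z, mul(add(SZ, SZ), SSSZ))))))))
  step 17: S(S(S(S(S(add(S(add(Z, mul(Z, SSSZ))), mul(Z, mul(add(SZ, SZ), SSSZ))))))))
  step 18: S(S(S(S(S(S(add(add(Z, mul(Z, SSSZ)), mul(Z, mul(add(SZ, SZ), SSSZ)))))))))
  step 19: S(S(S(S(S(S(add(mul(Z, SSSZ), mul(Z, mul(add(SZ, SZ), SSSZ)))))))))
  step 20: S(S(S(S(S(S(add(Z, mul(Z, mul(add(SZ, SZ), SSSZ)))))))))
  step 21: S(S(S(S(S(S(mul(Z, mul(add(SZ, SZ), SSSZ))))))))
  step 22: S^6(Z)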